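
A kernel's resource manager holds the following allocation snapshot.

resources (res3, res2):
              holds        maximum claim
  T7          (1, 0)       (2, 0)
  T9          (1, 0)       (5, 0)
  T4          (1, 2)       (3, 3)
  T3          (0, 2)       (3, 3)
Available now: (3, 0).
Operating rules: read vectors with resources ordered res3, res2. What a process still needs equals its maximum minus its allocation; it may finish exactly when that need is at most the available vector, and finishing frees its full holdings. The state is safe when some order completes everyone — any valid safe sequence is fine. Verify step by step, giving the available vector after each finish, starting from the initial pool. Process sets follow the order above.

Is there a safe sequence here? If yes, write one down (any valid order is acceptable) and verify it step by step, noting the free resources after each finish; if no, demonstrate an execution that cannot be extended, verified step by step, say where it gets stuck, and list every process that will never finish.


UNSAFE — no complete ordering exists.
Key observation: the pool after T7, T9 is (5, 0); every surviving request exceeds it in res2, so progress ends there.
Going as far as possible: T7, T9; after that, nothing fits. Step-by-step check:
  pool = (3, 0)
  T7 needs (1, 0) <= (3, 0) -> finishes; pool += (1, 0) = (4, 0)
  T9 needs (4, 0) <= (4, 0) -> finishes; pool += (1, 0) = (5, 0)
  blocked: T4 wants (2, 1), pool (5, 0) — not enough res2
  blocked: T3 wants (3, 1), pool (5, 0) — not enough res2
Processes that can never finish: T4 and T3.


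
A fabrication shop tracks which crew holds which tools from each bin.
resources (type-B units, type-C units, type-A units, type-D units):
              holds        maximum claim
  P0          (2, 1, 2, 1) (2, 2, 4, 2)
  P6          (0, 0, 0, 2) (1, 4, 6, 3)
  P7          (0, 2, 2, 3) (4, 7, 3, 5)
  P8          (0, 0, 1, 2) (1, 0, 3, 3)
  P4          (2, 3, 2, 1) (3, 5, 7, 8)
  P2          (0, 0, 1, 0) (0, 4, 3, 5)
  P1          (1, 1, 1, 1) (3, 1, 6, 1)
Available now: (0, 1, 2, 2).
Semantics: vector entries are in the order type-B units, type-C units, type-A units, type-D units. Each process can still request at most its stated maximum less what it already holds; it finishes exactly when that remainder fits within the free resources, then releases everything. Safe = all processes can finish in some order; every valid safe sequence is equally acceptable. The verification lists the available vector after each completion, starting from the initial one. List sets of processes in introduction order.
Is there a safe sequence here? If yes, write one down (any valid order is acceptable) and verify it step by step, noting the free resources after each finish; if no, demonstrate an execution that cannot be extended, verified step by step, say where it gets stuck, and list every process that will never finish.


UNSAFE — no complete ordering exists.
Key observation: after P0, P8, P1 the pool peaks at (3, 3, 6, 6), and each blocked process is short somewhere: P6 on type-C units; P7 on type-B units, type-C units; P4 on type-D units; P2 on type-C units.
Going as far as possible: P0, P8, P1; after that, nothing fits. Walking it through:
  pool = (0, 1, 2, 2)
  P0: need (0, 1, 2, 1) fits (0, 1, 2, 2); releases (2, 1, 2, 1), pool now (2, 2, 4, 3)
  P8: need (1, 0, 2, 1) fits (2, 2, 4, 3); releases (0, 0, 1, 2), pool now (2, 2, 5, 5)
  P1: need (2, 0, 5, 0) fits (2, 2, 5, 5); releases (1, 1, 1, 1), pool now (3, 3, 6, 6)
  P6 cannot run: need (1, 4, 6, 1) vs free (3, 3, 6, 6) (insufficient type-C units)
  P7 cannot run: need (4, 5, 1, 2) vs free (3, 3, 6, 6) (insufficient type-B units and type-C units)
  P4 cannot run: need (1, 2, 5, 7) vs free (3, 3, 6, 6) (insufficient type-D units)
  P2 cannot run: need (0, 4, 2, 5) vs free (3, 3, 6, 6) (insufficient type-C units)
Permanently blocked: P6, P7, P4 and P2.


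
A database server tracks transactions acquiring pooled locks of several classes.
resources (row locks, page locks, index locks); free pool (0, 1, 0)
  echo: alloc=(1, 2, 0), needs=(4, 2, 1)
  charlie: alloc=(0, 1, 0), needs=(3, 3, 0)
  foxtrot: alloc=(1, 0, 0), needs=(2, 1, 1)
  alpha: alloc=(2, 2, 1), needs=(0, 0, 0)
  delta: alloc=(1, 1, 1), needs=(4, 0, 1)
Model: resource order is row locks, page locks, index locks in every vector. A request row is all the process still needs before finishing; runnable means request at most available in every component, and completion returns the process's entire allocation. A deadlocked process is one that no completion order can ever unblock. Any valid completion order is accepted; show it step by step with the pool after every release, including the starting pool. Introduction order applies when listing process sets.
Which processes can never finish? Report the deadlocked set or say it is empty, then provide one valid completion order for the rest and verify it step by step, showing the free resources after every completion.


Deadlocked set: echo and delta.
Key observation: the pool after alpha, foxtrot, charlie is (3, 4, 1); every surviving request exceeds it in row locks, so progress ends there.
A valid finishing order for the others: alpha, foxtrot, charlie. Check, step by step:
  pool = (0, 1, 0)
  alpha needs (0, 0, 0) <= (0, 1, 0) -> finishes; pool += (2, 2, 1) = (2, 3, 1)
  foxtrot needs (2, 1, 1) <= (2, 3, 1) -> finishes; pool += (1, 0, 0) = (3, 3, 1)
  charlie needs (3, 3, 0) <= (3, 3, 1) -> finishes; pool += (0, 1, 0) = (3, 4, 1)
None of the blocked processes ever fits:
  echo cannot run: need (4, 2, 1) vs free (3, 4, 1) (insufficient row locks)
  delta cannot run: need (4, 0, 1) vs free (3, 4, 1) (insufficient row locks)


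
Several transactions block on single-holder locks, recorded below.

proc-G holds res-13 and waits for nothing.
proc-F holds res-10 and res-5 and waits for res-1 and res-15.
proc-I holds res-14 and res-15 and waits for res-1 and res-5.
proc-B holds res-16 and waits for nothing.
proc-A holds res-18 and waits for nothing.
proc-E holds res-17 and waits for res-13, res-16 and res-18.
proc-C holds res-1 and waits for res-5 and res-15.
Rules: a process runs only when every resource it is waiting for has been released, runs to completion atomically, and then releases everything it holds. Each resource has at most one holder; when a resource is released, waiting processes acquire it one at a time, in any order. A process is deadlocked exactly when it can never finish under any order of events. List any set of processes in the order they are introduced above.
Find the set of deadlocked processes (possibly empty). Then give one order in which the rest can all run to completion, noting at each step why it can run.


Deadlocked: proc-F, proc-I and proc-C.
Key observation: the cycle proc-F -> proc-I -> proc-F can never break — each member waits on the next; proc-C is caught in further circular waits.
One completion order for the rest: proc-A, proc-B, proc-G, proc-E.
Step-by-step check:
  proc-A waits on nothing -> runs at once and releases res-18
  proc-B waits on nothing -> runs at once and releases res-16
  proc-G waits on nothing -> runs at once and releases res-13
  run proc-E (all its waits — res-13, res-16 and res-18 — are resolved); releases res-17


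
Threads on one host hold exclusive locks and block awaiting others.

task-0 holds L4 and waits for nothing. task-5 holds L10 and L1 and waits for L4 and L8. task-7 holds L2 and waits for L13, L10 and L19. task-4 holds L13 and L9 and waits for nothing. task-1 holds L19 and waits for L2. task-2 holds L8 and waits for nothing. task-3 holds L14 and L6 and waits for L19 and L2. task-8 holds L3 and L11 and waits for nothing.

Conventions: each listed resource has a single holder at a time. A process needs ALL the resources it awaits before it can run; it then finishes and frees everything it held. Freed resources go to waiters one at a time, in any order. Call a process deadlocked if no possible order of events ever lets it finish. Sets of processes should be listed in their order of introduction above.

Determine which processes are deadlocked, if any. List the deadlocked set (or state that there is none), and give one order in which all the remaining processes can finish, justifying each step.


The deadlocked set is task-7, task-1 and task-3.
Key observation: the cycle task-7 -> task-1 -> task-7 can never break — each member waits on the next; task-3 waits into the deadlock from upstream.
A valid finishing order for the others: task-2, task-0, task-4, task-8, task-5.
Walking it through:
  task-2: no waits; runs immediately, freeing L8
  task-0: no waits; runs immediately, freeing L4
  task-4: no waits; runs immediately, freeing L13 and L9
  task-8: no waits; runs immediately, freeing L3 and L11
  task-5 waits on L4 and L8 — all released -> runs and releases L10 and L1


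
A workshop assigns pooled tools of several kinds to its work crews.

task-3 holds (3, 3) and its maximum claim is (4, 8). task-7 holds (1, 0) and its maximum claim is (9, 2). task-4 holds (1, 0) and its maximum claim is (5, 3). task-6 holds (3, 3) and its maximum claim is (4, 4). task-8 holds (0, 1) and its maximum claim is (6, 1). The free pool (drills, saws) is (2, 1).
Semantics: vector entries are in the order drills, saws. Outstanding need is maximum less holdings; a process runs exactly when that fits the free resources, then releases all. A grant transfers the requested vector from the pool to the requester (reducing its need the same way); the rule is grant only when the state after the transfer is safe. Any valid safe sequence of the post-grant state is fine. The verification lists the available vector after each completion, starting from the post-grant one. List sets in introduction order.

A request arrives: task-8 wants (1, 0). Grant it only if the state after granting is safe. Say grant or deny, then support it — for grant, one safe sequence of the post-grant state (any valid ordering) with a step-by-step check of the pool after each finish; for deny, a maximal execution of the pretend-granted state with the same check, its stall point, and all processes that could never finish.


GRANT. The post-grant state is safe; one safe sequence: task-6, task-4, task-8, task-3, task-7.
Key observation: granting shrinks the pool to (1, 1), yet task-6 still fits and the chain goes through.
Step-by-step check of the post-grant state:
  pool = (1, 1)
  task-6 needs (1, 1) <= (1, 1) -> finishes; pool += (3, 3) = (4, 4)
  task-4 needs (4, 3) <= (4, 4) -> finishes; pool += (1, 0) = (5, 4)
  task-8 needs (5, 0) <= (5, 4) -> finishes; pool += (1, 1) = (6, 5)
  task-3 needs (1, 5) <= (6, 5) -> finishes; pool += (3, 3) = (9, 8)
  task-7 needs (8, 2) <= (9, 8) -> finishes; pool += (1, 0) = (10, 8)


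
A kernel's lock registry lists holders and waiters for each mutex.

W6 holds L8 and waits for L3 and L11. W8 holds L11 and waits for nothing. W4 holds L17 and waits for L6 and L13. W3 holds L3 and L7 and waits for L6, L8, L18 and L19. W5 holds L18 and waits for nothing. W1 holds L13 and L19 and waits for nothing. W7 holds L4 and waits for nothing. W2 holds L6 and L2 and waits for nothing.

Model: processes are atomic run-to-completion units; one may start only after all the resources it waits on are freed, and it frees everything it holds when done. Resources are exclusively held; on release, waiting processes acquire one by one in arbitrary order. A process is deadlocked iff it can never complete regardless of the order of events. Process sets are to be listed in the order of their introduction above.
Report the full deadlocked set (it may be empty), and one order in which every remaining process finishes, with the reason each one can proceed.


Deadlocked set: W6 and W3.
Key observation: the knot is the closed ring of waits W6 -> W3 -> W6; no other process is dragged down with it.
One completion order for the rest: W2, W1, W8, W5, W7, W4.
Check, step by step:
  W2: no waits; runs immediately, freeing L6 and L2
  W1: no waits; runs immediately, freeing L13 and L19
  W8: no waits; runs immediately, freeing L11
  W5: no waits; runs immediately, freeing L18
  W7: no waits; runs immediately, freeing L4
  W4 waits on L6 and L13 — all released -> runs and releases L17


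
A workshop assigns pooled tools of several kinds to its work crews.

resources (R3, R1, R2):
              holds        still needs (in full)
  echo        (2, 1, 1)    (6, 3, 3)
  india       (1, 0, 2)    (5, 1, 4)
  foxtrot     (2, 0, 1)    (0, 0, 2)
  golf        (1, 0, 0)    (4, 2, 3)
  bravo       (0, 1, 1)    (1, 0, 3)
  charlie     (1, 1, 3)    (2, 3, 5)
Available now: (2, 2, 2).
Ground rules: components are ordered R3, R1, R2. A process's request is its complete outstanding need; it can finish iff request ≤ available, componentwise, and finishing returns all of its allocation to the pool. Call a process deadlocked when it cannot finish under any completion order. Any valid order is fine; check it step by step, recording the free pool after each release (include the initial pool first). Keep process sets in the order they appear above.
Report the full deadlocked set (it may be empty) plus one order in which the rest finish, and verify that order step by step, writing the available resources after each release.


No process is deadlocked.
Key observation: there is always a runnable process — foxtrot first — so the state unwinds completely.
The rest can finish in the order foxtrot, golf, bravo, india, charlie, echo. Check, step by step:
  pool = (2, 2, 2)
  foxtrot: need (0, 0, 2) fits (2, 2, 2); releases (2, 0, 1), pool now (4, 2, 3)
  golf: need (4, 2, 3) fits (4, 2, 3); releases (1, 0, 0), pool now (5, 2, 3)
  bravo: need (1, 0, 3) fits (5, 2, 3); releases (0, 1, 1), pool now (5, 3, 4)
  india: need (5, 1, 4) fits (5, 3, 4); releases (1, 0, 2), pool now (6, 3, 6)
  charlie: need (2, 3, 5) fits (6, 3, 6); releases (1, 1, 3), pool now (7, 4, 9)
  echo: need (6, 3, 3) fits (7, 4, 9); releases (2, 1, 1), pool now (9, 5, 10)


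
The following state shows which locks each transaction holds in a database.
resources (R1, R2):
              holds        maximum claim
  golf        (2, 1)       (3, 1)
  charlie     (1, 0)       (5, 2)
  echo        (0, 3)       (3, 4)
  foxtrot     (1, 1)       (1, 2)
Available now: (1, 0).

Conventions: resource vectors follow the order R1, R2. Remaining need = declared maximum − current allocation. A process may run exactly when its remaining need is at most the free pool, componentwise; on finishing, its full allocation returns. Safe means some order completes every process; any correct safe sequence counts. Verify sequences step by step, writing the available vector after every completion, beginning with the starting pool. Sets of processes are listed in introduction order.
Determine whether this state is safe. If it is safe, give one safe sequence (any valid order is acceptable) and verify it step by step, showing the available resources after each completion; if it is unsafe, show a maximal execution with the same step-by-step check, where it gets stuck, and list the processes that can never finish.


The state is SAFE; one workable sequence: golf, echo, foxtrot, charlie.
Key observation: golf marks the first exact bind of the order: its need (1, 0) fits the free (1, 0) with zero slack on a requested resource.
Verifying each step:
  pool = (1, 0)
  run golf (needs (1, 0), free (1, 0)); after release of (2, 1) the pool is (3, 1)
  run echo (needs (3, 1), free (3, 1)); after release of (0, 3) the pool is (3, 4)
  run foxtrot (needs (0, 1), free (3, 4)); after release of (1, 1) the pool is (4, 5)
  run charlie (needs (4, 2), free (4, 5)); after release of (1, 0) the pool is (5, 5)


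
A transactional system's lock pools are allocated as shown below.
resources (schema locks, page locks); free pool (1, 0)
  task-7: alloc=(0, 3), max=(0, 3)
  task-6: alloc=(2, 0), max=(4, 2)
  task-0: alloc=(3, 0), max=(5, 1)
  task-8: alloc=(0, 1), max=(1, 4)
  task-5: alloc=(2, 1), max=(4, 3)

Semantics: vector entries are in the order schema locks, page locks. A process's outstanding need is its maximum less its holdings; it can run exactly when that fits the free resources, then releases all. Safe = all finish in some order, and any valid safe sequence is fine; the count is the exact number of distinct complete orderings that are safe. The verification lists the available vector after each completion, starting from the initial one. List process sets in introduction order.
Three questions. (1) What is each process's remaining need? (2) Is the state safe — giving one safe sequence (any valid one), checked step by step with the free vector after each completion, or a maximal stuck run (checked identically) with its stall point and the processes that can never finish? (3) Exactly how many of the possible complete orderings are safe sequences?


(1) Remaining need (order schema locks, page locks):
  task-7: (0, 0)
  task-6: (2, 2)
  task-0: (2, 1)
  task-8: (1, 3)
  task-5: (2, 2)
(2) UNSAFE.
Key observation: even finishing task-7, task-8 leaves just (1, 4) free — too little schema locks for any of the remaining processes.
Going as far as possible: task-7, task-8; after that, nothing fits. Walking it through:
  pool = (1, 0)
  run task-7 (needs (0, 0), free (1, 0)); after release of (0, 3) the pool is (1, 3)
  run task-8 (needs (1, 3), free (1, 3)); after release of (0, 1) the pool is (1, 4)
  task-6 cannot run: need (2, 2) vs free (1, 4) (insufficient schema locks)
  task-0 cannot run: need (2, 1) vs free (1, 4) (insufficient schema locks)
  task-5 cannot run: need (2, 2) vs free (1, 4) (insufficient schema locks)
Never able to finish: task-6, task-0 and task-5.
(3) The exact count: 0 of the possible complete orderings are safe sequences.


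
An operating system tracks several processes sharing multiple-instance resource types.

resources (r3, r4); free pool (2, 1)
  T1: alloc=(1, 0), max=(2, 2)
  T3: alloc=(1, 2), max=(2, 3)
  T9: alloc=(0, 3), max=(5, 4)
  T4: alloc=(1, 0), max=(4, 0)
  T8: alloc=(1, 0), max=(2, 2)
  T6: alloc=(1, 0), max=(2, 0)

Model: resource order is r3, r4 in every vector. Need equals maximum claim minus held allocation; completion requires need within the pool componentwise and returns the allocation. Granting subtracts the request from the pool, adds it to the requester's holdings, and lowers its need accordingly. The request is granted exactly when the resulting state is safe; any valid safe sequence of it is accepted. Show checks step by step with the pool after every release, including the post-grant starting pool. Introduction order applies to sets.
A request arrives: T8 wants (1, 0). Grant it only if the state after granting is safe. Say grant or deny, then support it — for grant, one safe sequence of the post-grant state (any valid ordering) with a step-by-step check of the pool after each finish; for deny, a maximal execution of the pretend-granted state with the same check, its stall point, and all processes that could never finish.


GRANT: granting preserves safety; a valid post-grant sequence is T3, T1, T8, T9, T4, T6.
Key observation: granting shrinks the pool to (1, 1), yet T3 still fits and the chain goes through.
Step-by-step check of the post-grant state:
  pool = (1, 1)
  T3 needs (1, 1) <= (1, 1) -> finishes; pool += (1, 2) = (2, 3)
  T1 needs (1, 2) <= (2, 3) -> finishes; pool += (1, 0) = (3, 3)
  T8 needs (0, 2) <= (3, 3) -> finishes; pool += (2, 0) = (5, 3)
  T9 needs (5, 1) <= (5, 3) -> finishes; pool += (0, 3) = (5, 6)
  T4 needs (3, 0) <= (5, 6) -> finishes; pool += (1, 0) = (6, 6)
  T6 needs (1, 0) <= (6, 6) -> finishes; pool += (1, 0) = (7, 6)


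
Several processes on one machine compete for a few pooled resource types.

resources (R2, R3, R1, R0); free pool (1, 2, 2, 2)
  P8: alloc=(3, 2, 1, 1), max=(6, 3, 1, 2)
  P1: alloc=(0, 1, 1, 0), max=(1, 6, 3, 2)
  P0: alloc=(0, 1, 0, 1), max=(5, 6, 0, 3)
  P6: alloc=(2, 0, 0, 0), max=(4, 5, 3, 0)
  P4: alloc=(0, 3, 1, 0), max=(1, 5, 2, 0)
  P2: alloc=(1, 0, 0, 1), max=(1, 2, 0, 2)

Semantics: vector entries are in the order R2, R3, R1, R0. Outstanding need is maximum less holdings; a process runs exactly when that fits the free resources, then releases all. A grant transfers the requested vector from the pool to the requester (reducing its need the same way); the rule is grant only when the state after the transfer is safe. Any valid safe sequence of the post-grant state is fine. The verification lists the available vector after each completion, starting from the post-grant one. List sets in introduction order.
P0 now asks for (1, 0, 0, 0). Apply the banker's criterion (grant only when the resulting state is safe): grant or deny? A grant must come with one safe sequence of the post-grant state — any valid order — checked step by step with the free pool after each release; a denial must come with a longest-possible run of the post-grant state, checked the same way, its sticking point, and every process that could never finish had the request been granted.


DENY: after the grant no complete ordering would exist.
Key observation: once P2, P4, P1 finish, the pool peaks at (1, 6, 4, 3) — and every remaining process still needs more R2 than that.
Pretend the grant happened; the run P2, P4, P1 goes as far as possible. Verifying each step:
  pool = (0, 2, 2, 2)
  P2: need (0, 2, 0, 1) fits (0, 2, 2, 2); releases (1, 0, 0, 1), pool now (1, 2, 2, 3)
  P4: need (1, 2, 1, 0) fits (1, 2, 2, 3); releases (0, 3, 1, 0), pool now (1, 5, 3, 3)
  P1: need (1, 5, 2, 2) fits (1, 5, 3, 3); releases (0, 1, 1, 0), pool now (1, 6, 4, 3)
  P8 cannot run: need (3, 1, 0, 1) vs free (1, 6, 4, 3) (insufficient R2)
  P0 cannot run: need (4, 5, 0, 2) vs free (1, 6, 4, 3) (insufficient R2)
  P6 cannot run: need (2, 5, 3, 0) vs free (1, 6, 4, 3) (insufficient R2)
Had the request been granted, P8, P0 and P6 could never finish.


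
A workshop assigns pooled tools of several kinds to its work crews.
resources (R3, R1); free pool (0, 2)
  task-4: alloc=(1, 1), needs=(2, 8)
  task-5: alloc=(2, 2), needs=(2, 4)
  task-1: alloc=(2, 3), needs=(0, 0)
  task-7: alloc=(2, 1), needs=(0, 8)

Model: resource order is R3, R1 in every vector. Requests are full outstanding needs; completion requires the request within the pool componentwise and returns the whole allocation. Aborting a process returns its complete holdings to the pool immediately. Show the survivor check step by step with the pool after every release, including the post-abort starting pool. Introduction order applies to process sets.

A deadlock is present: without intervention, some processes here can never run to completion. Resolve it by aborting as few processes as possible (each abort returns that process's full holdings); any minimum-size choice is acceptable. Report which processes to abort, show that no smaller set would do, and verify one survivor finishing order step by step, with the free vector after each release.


The answer: abort task-7.
Key observation: task-4 could never have finished before the abort; with (2, 1) returned by task-7, it fits at step 3.
Minimality: the empty abort set fails — the state is deadlocked as it stands.
One survivor order: task-1, task-5, task-4. Verifying each step (post-abort pool first):
  pool = (2, 3)
  task-1: need (0, 0) fits (2, 3); releases (2, 3), pool now (4, 6)
  task-5: need (2, 4) fits (4, 6); releases (2, 2), pool now (6, 8)
  task-4: need (2, 8) fits (6, 8); releases (1, 1), pool now (7, 9)


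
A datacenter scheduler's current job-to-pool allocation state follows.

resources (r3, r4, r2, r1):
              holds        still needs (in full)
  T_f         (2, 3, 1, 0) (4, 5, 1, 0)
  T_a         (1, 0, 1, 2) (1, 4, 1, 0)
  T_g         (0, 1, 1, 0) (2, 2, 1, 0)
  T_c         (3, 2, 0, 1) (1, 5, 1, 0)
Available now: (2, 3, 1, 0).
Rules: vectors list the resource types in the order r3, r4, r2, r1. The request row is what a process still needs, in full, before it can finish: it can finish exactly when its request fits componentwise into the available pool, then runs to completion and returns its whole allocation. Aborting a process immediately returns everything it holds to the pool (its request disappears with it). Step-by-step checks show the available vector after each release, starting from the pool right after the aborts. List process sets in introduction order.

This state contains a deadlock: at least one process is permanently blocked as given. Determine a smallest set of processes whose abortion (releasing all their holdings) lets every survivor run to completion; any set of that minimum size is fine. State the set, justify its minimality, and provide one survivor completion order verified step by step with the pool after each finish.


Minimum abort set: T_c.
Key observation: the returned (3, 2, 0, 1) from T_c is what brings T_f — unrunnable before, under any order — into play at step 2.
Minimality: the empty abort set fails — the state is deadlocked as it stands.
One survivor order: T_g, T_f, T_a. Walking it through (post-abort pool first):
  pool = (5, 5, 1, 1)
  T_g: need (2, 2, 1, 0) fits (5, 5, 1, 1); releases (0, 1, 1, 0), pool now (5, 6, 2, 1)
  T_f: need (4, 5, 1, 0) fits (5, 6, 2, 1); releases (2, 3, 1, 0), pool now (7, 9, 3, 1)
  T_a: need (1, 4, 1, 0) fits (7, 9, 3, 1); releases (1, 0, 1, 2), pool now (8, 9, 4, 3)


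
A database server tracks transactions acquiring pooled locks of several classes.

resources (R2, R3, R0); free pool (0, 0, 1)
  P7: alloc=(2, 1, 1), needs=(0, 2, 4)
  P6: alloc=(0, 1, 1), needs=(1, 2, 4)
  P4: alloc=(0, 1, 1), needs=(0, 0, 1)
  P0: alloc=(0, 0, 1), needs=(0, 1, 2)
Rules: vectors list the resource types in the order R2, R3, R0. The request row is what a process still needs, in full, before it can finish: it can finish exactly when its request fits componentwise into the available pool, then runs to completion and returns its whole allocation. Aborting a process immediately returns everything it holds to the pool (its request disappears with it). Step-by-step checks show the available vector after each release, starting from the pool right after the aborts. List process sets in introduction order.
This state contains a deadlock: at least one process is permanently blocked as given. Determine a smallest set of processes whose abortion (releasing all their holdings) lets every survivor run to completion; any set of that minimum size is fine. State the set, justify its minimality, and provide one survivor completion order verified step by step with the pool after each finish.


Minimum abort set: P6.
Key observation: no ordering could ever have run P7 before the abort of P6; with (0, 1, 1) back in the pool it fits at step 3.
Minimality: the empty abort set fails — the state is deadlocked as it stands.
The survivors complete as P0, P4, P7. Verifying each step (starting from the post-abort pool):
  pool = (0, 1, 2)
  run P0 (needs (0, 1, 2), free (0, 1, 2)); after release of (0, 0, 1) the pool is (0, 1, 3)
  run P4 (needs (0, 0, 1), free (0, 1, 3)); after release of (0, 1, 1) the pool is (0, 2, 4)
  run P7 (needs (0, 2, 4), free (0, 2, 4)); after release of (2, 1, 1) the pool is (2, 3, 5)


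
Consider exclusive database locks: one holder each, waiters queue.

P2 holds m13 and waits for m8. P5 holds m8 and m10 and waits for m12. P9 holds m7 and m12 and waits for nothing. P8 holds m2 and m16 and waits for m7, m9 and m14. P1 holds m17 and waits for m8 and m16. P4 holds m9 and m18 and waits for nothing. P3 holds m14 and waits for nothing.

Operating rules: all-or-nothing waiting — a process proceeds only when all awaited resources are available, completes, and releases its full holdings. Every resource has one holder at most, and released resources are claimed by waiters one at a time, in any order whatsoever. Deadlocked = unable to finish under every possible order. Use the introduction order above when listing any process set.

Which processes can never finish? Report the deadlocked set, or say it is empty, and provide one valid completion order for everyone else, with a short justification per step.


The deadlocked set is empty.
Key observation: the waits form no ring: some process can always run, and its releases unblock the others one by one.
A valid finishing order for the others: P4, P9, P5, P3, P8, P1, P2.
Verifying each step:
  P4: no waits; runs immediately, freeing m9 and m18
  P9: no waits; runs immediately, freeing m7 and m12
  P5 waits on m12 — all released -> runs and releases m8 and m10
  P3: no waits; runs immediately, freeing m14
  P8 waits on m7, m9 and m14 — all released -> runs and releases m2 and m16
  P1 waits on m8 and m16 — all released -> runs and releases m17
  P2 waits on m8 — all released -> runs and releases m13


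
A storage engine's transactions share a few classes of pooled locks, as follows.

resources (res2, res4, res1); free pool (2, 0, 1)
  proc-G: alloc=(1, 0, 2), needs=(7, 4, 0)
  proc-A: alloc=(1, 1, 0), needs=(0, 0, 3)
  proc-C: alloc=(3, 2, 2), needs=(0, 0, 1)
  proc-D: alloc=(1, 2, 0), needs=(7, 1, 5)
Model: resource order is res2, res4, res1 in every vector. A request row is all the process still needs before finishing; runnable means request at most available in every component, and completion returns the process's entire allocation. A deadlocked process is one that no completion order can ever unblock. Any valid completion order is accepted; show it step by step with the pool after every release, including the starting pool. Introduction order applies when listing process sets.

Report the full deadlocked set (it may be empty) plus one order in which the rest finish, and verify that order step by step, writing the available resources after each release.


Deadlocked: proc-G and proc-D.
Key observation: the wall is res2: completing proc-C, proc-A brings the pool only to (6, 3, 3), and all the rest need more.
The rest can finish in the order proc-C, proc-A. Step-by-step check:
  pool = (2, 0, 1)
  proc-C needs (0, 0, 1) <= (2, 0, 1) -> finishes; pool += (3, 2, 2) = (5, 2, 3)
  proc-A needs (0, 0, 3) <= (5, 2, 3) -> finishes; pool += (1, 1, 0) = (6, 3, 3)
The blocked processes can never fit:
  blocked: proc-G wants (7, 4, 0), pool (6, 3, 3) — not enough res2 and res4
  blocked: proc-D wants (7, 1, 5), pool (6, 3, 3) — not enough res2 and res1


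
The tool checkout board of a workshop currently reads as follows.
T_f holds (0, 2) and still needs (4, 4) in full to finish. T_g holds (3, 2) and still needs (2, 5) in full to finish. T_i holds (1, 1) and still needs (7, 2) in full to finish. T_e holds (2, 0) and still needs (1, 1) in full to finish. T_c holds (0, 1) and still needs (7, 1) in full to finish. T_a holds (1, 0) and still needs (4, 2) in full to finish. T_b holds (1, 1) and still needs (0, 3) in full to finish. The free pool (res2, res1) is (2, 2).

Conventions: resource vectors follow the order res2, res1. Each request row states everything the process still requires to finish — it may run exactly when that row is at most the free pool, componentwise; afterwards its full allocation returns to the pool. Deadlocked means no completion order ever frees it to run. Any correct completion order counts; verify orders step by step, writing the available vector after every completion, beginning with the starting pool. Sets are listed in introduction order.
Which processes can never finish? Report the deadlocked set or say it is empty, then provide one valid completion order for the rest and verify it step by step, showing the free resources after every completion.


The deadlocked set is T_f, T_g, T_i, T_c and T_b.
Key observation: after T_e, T_a the pool peaks at (5, 2), and each blocked process is short somewhere: T_f on res1; T_g on res1; T_i on res2; T_c on res2; T_b on res1.
The rest can finish in the order T_e, T_a. Walking it through:
  pool = (2, 2)
  T_e: need (1, 1) fits (2, 2); releases (2, 0), pool now (4, 2)
  T_a: need (4, 2) fits (4, 2); releases (1, 0), pool now (5, 2)
The blocked processes can never fit:
  T_f still needs (4, 4) but only (5, 2) is free — short on res1
  T_g still needs (2, 5) but only (5, 2) is free — short on res1
  T_i still needs (7, 2) but only (5, 2) is free — short on res2
  T_c still needs (7, 1) but only (5, 2) is free — short on res2
  T_b still needs (0, 3) but only (5, 2) is free — short on res1


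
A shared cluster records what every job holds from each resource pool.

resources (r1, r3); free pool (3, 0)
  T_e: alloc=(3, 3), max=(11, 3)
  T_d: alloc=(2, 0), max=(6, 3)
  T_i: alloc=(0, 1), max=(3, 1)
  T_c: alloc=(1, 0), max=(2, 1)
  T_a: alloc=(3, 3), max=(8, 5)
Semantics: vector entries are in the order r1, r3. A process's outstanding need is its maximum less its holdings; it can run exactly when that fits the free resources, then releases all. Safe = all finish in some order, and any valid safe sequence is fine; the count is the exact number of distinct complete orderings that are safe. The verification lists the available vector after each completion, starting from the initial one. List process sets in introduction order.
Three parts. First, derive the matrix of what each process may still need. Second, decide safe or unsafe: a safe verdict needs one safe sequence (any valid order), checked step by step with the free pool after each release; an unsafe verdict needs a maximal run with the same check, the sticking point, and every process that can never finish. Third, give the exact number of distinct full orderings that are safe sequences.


(1) Need matrix, components ordered r1, r3:
  T_e: (8, 0)
  T_d: (4, 3)
  T_i: (3, 0)
  T_c: (1, 1)
  T_a: (5, 2)
(2) UNSAFE.
Key observation: after T_i, T_c the pool peaks at (4, 1), and each blocked process is short somewhere: T_e on r1; T_d on r3; T_a on r1, r3.
The run T_i, T_c cannot be extended any further. Walking it through:
  pool = (3, 0)
  run T_i (needs (3, 0), free (3, 0)); after release of (0, 1) the pool is (3, 1)
  run T_c (needs (1, 1), free (3, 1)); after release of (1, 0) the pool is (4, 1)
  T_e still needs (8, 0) but only (4, 1) is free — short on r1
  T_d still needs (4, 3) but only (4, 1) is free — short on r3
  T_a still needs (5, 2) but only (4, 1) is free — short on r1 and r3
Processes that can never finish: T_e, T_d and T_a.
(3) Exactly 0 of the possible complete orderings are safe sequences.


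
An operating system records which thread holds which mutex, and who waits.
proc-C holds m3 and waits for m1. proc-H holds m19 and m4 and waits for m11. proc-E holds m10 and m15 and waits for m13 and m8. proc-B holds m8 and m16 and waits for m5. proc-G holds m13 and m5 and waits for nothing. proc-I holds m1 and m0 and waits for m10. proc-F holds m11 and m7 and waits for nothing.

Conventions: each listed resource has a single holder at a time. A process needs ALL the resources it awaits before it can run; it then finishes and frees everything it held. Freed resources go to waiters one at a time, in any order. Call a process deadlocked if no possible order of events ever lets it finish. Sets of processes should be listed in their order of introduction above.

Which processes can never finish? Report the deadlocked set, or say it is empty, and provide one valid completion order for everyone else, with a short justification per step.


No process is deadlocked.
Key observation: the waits form no ring: some process can always run, and its releases unblock the others one by one.
A valid finishing order for the others: proc-G, proc-B, proc-E, proc-F, proc-I, proc-H, proc-C.
Walking it through:
  run proc-G (it waits on nothing); releases m13 and m5
  run proc-B (all its waits — m5 — are resolved); releases m8 and m16
  run proc-E (all its waits — m13 and m8 — are resolved); releases m10 and m15
  run proc-F (it waits on nothing); releases m11 and m7
  run proc-I (all its waits — m10 — are resolved); releases m1 and m0
  run proc-H (all its waits — m11 — are resolved); releases m19 and m4
  run proc-C (all its waits — m1 — are resolved); releases m3


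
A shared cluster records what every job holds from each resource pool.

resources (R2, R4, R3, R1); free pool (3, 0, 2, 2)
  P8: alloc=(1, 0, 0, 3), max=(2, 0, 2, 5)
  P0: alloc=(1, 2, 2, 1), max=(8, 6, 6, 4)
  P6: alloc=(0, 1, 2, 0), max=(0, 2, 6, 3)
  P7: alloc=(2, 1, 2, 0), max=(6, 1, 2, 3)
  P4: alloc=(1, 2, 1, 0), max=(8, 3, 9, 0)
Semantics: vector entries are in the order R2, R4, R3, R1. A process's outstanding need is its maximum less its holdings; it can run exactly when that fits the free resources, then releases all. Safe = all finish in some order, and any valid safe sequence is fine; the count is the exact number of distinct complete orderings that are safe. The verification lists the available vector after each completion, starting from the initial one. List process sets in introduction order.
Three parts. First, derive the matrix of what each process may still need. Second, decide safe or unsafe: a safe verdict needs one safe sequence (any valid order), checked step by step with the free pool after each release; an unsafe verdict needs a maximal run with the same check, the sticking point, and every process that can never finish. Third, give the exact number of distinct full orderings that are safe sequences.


(1) Need matrix, components ordered R2, R4, R3, R1:
  P8: (1, 0, 2, 2)
  P0: (7, 4, 4, 3)
  P6: (0, 1, 4, 3)
  P7: (4, 0, 0, 3)
  P4: (7, 1, 8, 0)
(2) UNSAFE — no complete ordering exists.
Key observation: even finishing P8, P7, P6 leaves just (6, 2, 6, 5) free — too little R2 for any of the remaining processes.
A maximal execution: P8, P7, P6 — then nothing else fits. Check, step by step:
  pool = (3, 0, 2, 2)
  P8 needs (1, 0, 2, 2) <= (3, 0, 2, 2) -> finishes; pool += (1, 0, 0, 3) = (4, 0, 2, 5)
  P7 needs (4, 0, 0, 3) <= (4, 0, 2, 5) -> finishes; pool += (2, 1, 2, 0) = (6, 1, 4, 5)
  P6 needs (0, 1, 4, 3) <= (6, 1, 4, 5) -> finishes; pool += (0, 1, 2, 0) = (6, 2, 6, 5)
  P0 still needs (7, 4, 4, 3) but only (6, 2, 6, 5) is free — short on R2 and R4
  P4 still needs (7, 1, 8, 0) but only (6, 2, 6, 5) is free — short on R2 and R3
Processes that can never finish: P0 and P4.
(3) Precisely 0 of the possible complete orderings are safe sequences.


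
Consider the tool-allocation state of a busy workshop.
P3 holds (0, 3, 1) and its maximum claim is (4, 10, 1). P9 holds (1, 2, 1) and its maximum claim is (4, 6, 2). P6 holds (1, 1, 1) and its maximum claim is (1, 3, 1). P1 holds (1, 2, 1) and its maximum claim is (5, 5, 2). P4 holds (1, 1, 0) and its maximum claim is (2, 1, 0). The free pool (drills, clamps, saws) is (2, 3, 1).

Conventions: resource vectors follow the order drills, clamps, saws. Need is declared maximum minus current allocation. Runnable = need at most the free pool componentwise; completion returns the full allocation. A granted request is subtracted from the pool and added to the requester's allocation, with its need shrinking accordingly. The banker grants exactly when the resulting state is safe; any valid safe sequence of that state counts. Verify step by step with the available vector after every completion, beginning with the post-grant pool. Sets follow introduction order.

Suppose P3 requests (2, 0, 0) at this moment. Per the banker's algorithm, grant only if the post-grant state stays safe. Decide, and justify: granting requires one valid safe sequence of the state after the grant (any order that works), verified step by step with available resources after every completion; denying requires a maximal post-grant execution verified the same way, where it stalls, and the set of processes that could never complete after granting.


DENY: after the grant no complete ordering would exist.
Key observation: after P6, P4 the pool peaks at (2, 5, 2), and each blocked process is short somewhere: P3 on clamps; P9 on drills; P1 on drills.
Pretend the grant happened; the run P6, P4 goes as far as possible. Walking it through:
  pool = (0, 3, 1)
  run P6 (needs (0, 2, 0), free (0, 3, 1)); after release of (1, 1, 1) the pool is (1, 4, 2)
  run P4 (needs (1, 0, 0), free (1, 4, 2)); after release of (1, 1, 0) the pool is (2, 5, 2)
  P3 cannot run: need (2, 7, 0) vs free (2, 5, 2) (insufficient clamps)
  P9 cannot run: need (3, 4, 1) vs free (2, 5, 2) (insufficient drills)
  P1 cannot run: need (4, 3, 1) vs free (2, 5, 2) (insufficient drills)
Had the request been granted, P3, P9 and P1 could never finish.
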